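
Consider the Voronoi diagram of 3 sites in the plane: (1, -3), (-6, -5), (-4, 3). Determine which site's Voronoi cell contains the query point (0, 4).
Nearest site = (-4, 3)

The Voronoi cell of site s contains exactly those query points closer to s than to any other site. Compute squared distances from q = (0, 4) to each site:
  (-4 − 0)² + (3 − 4)² = 17
  (1 − 0)² + (-3 − 4)² = 50
  (-6 − 0)² + (-5 − 4)² = 117
Minimum is attained by (-4, 3), so q lies in its Voronoi cell.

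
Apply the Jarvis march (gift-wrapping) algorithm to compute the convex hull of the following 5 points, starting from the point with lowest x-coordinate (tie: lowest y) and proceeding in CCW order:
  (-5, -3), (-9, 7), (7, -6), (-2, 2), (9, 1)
Hull (CCW) = [(-9, 7), (-5, -3), (7, -6), (9, 1)]

Jarvis march: at each step, from the current hull vertex p, select the next vertex q as the point such that every other point lies strictly to the left of (or on) the directed line p → q. (Equivalently: for every other point r, the cross product (q − p) × (r − p) ≥ 0.)
Starting point (lowest x, tie lowest y): (-9, 7). Wrap until returning to start. Resulting hull: (-9, 7), (-5, -3), (7, -6), (9, 1).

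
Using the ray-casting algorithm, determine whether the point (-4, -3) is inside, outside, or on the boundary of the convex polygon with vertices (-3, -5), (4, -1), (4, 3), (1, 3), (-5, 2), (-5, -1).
The point (-4, -3) lies on the polygon boundary

Boundary check: the query satisfies the collinearity and bounding-box conditions for some polygon edge, so it lies exactly on the boundary.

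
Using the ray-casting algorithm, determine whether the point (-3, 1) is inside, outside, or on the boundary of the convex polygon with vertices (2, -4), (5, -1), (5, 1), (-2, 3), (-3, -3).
The point (-3, 1) lies strictly outside the polygon

Cast a horizontal ray to the right from the query point and count how many polygon edges it crosses (each edge strictly once or zero times, handled with the usual half-open convention). 
Parity of crossings → even ⇒ outside.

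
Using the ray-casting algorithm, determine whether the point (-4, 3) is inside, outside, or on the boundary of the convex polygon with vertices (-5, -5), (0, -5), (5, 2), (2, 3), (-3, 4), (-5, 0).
The point (-4, 3) lies strictly outside the polygon

Cast a horizontal ray to the right from the query point and count how many polygon edges it crosses (each edge strictly once or zero times, handled with the usual half-open convention). 
Parity of crossings → even ⇒ outside.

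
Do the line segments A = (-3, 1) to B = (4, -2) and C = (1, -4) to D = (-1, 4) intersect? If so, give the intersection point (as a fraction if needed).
Yes; intersection at (2/25, -8/25) (t = 11/25 on AB, s = 23/50 on CD)

Parametrize AB as A + t(B − A) = (-3 + 7 t, 1 + -3 t) and CD as C + s(D − C) = (1 + -2 s, -4 + 8 s). Solve the linear system for (t, s). Determinant = -50 ≠ 0, so a unique intersection of the containing lines exists. Solution: t = 11/25, s = 23/50 — both in [0, 1], so the segments cross. Intersection point: (2/25, -8/25).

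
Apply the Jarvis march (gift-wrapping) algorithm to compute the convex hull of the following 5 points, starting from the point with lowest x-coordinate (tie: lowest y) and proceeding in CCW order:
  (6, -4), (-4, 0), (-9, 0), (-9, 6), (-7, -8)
Hull (CCW) = [(-9, 0), (-7, -8), (6, -4), (-9, 6)]

Jarvis march: at each step, from the current hull vertex p, select the next vertex q as the point such that every other point lies strictly to the left of (or on) the directed line p → q. (Equivalently: for every other point r, the cross product (q − p) × (r − p) ≥ 0.)
Starting point (lowest x, tie lowest y): (-9, 0). Wrap until returning to start. Resulting hull: (-9, 0), (-7, -8), (6, -4), (-9, 6).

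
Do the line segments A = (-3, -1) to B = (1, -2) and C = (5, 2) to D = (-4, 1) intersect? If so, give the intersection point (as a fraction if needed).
No (intersection of containing lines falls outside at least one segment)

Parametrize and solve: t = -19/13, s = 20/13. At least one of these is outside [0, 1], so the segments do not intersect.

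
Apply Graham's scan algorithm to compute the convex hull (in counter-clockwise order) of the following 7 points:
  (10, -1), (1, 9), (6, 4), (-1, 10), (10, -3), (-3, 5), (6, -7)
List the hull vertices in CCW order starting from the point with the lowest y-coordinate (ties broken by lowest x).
Hull (CCW) = [(6, -7), (10, -3), (10, -1), (6, 4), (1, 9), (-1, 10), (-3, 5)]

Graham scan procedure:
  1. Find the pivot p₀ = point with lowest y (tie → lowest x): (6, -7).
  2. Sort the remaining points by polar angle around p₀.
  3. Walk through sorted points, maintaining a stack; pop the top while the last three entries make a non-left turn (cross product ≤ 0).
  4. Final stack is the convex hull in CCW order: (6, -7), (10, -3), (10, -1), (6, 4), (1, 9), (-1, 10), (-3, 5).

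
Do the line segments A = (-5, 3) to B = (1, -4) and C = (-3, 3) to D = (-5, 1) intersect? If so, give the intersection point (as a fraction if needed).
Yes; intersection at (-53/13, 25/13) (t = 2/13 on AB, s = 7/13 on CD)

Parametrize AB as A + t(B − A) = (-5 + 6 t, 3 + -7 t) and CD as C + s(D − C) = (-3 + -2 s, 3 + -2 s). Solve the linear system for (t, s). Determinant = 26 ≠ 0, so a unique intersection of the containing lines exists. Solution: t = 2/13, s = 7/13 — both in [0, 1], so the segments cross. Intersection point: (-53/13, 25/13).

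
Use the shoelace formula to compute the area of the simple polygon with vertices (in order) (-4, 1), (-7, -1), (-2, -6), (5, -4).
Area = 39

Shoelace formula: Area = (1/2) |Σ_i (x_i · y_{i+1} − x_{i+1} · y_i)| (indices mod n). Compute each cross term:
  (-4)(-1) − (-7)(1) = 11
  (-7)(-6) − (-2)(-1) = 40
  (-2)(-4) − (5)(-6) = 38
  (5)(1) − (-4)(-4) = -11
Sum = 78, so (signed) Area = 78/2 = 39, |Area| = 39.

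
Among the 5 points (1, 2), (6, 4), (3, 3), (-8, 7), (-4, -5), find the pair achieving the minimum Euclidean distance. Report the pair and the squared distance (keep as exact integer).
Pair = ((1, 2), (3, 3)); squared distance = 5

Compute all C(5, 2) = 10 pairwise squared distances (x_i − x_j)² + (y_i − y_j)². The minimum is 5, attained by the pair ((1, 2), (3, 3)).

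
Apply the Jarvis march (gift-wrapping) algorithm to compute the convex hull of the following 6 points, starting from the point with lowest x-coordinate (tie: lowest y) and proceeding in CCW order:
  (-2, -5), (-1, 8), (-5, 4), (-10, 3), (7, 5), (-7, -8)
Hull (CCW) = [(-10, 3), (-7, -8), (-2, -5), (7, 5), (-1, 8)]

Jarvis march: at each step, from the current hull vertex p, select the next vertex q as the point such that every other point lies strictly to the left of (or on) the directed line p → q. (Equivalently: for every other point r, the cross product (q − p) × (r − p) ≥ 0.)
Starting point (lowest x, tie lowest y): (-10, 3). Wrap until returning to start. Resulting hull: (-10, 3), (-7, -8), (-2, -5), (7, 5), (-1, 8).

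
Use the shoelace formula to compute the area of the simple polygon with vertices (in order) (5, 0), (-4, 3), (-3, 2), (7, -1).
Area = 5

Shoelace formula: Area = (1/2) |Σ_i (x_i · y_{i+1} − x_{i+1} · y_i)| (indices mod n). Compute each cross term:
  (5)(3) − (-4)(0) = 15
  (-4)(2) − (-3)(3) = 1
  (-3)(-1) − (7)(2) = -11
  (7)(0) − (5)(-1) = 5
Sum = 10, so (signed) Area = 10/2 = 5, |Area| = 5.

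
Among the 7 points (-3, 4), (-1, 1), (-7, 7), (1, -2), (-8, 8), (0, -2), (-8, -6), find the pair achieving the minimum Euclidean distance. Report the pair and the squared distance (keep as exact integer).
Pair = ((1, -2), (0, -2)); squared distance = 1

Compute all C(7, 2) = 21 pairwise squared distances (x_i − x_j)² + (y_i − y_j)². The minimum is 1, attained by the pair ((1, -2), (0, -2)).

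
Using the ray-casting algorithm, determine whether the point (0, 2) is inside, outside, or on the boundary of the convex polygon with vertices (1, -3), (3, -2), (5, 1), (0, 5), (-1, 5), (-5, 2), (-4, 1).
The point (0, 2) lies strictly inside the polygon

Cast a horizontal ray to the right from the query point and count how many polygon edges it crosses (each edge strictly once or zero times, handled with the usual half-open convention). 
Parity of crossings → odd ⇒ inside.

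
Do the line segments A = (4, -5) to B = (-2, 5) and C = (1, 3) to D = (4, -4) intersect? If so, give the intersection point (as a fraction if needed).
No (intersection of containing lines falls outside at least one segment)

Parametrize and solve: t = -1/4, s = 3/2. At least one of these is outside [0, 1], so the segments do not intersect.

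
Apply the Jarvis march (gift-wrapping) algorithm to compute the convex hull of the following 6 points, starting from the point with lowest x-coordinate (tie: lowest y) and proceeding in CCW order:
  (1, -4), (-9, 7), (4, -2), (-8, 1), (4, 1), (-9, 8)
Hull (CCW) = [(-9, 7), (-8, 1), (1, -4), (4, -2), (4, 1), (-9, 8)]

Jarvis march: at each step, from the current hull vertex p, select the next vertex q as the point such that every other point lies strictly to the left of (or on) the directed line p → q. (Equivalently: for every other point r, the cross product (q − p) × (r − p) ≥ 0.)
Starting point (lowest x, tie lowest y): (-9, 7). Wrap until returning to start. Resulting hull: (-9, 7), (-8, 1), (1, -4), (4, -2), (4, 1), (-9, 8).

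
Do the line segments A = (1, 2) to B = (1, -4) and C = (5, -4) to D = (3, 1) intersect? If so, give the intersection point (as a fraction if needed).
No (intersection of containing lines falls outside at least one segment)

Parametrize and solve: t = -2/3, s = 2. At least one of these is outside [0, 1], so the segments do not intersect.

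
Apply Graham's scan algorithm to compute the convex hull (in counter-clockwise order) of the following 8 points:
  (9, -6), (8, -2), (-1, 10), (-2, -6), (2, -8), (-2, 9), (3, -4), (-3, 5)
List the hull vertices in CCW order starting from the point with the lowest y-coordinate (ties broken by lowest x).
Hull (CCW) = [(2, -8), (9, -6), (8, -2), (-1, 10), (-2, 9), (-3, 5), (-2, -6)]

Graham scan procedure:
  1. Find the pivot p₀ = point with lowest y (tie → lowest x): (2, -8).
  2. Sort the remaining points by polar angle around p₀.
  3. Walk through sorted points, maintaining a stack; pop the top while the last three entries make a non-left turn (cross product ≤ 0).
  4. Final stack is the convex hull in CCW order: (2, -8), (9, -6), (8, -2), (-1, 10), (-2, 9), (-3, 5), (-2, -6).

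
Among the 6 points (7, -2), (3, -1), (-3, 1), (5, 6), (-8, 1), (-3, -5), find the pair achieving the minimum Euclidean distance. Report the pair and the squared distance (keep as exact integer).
Pair = ((7, -2), (3, -1)); squared distance = 17

Compute all C(6, 2) = 15 pairwise squared distances (x_i − x_j)² + (y_i − y_j)². The minimum is 17, attained by the pair ((7, -2), (3, -1)).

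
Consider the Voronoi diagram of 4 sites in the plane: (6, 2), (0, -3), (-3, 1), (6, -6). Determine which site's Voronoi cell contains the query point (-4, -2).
Nearest site = (-3, 1)

The Voronoi cell of site s contains exactly those query points closer to s than to any other site. Compute squared distances from q = (-4, -2) to each site:
  (-3 − -4)² + (1 − -2)² = 10
  (0 − -4)² + (-3 − -2)² = 17
  (6 − -4)² + (-6 − -2)² = 116
  (6 − -4)² + (2 − -2)² = 116
Minimum is attained by (-3, 1), so q lies in its Voronoi cell.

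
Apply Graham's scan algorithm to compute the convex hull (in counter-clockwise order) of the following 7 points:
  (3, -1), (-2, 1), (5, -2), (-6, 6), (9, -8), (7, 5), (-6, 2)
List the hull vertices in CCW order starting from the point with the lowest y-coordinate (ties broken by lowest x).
Hull (CCW) = [(9, -8), (7, 5), (-6, 6), (-6, 2)]

Graham scan procedure:
  1. Find the pivot p₀ = point with lowest y (tie → lowest x): (9, -8).
  2. Sort the remaining points by polar angle around p₀.
  3. Walk through sorted points, maintaining a stack; pop the top while the last three entries make a non-left turn (cross product ≤ 0).
  4. Final stack is the convex hull in CCW order: (9, -8), (7, 5), (-6, 6), (-6, 2).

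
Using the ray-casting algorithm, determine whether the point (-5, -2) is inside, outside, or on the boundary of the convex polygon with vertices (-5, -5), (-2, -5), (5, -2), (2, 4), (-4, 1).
The point (-5, -2) lies strictly outside the polygon

Cast a horizontal ray to the right from the query point and count how many polygon edges it crosses (each edge strictly once or zero times, handled with the usual half-open convention). 
Parity of crossings → even ⇒ outside.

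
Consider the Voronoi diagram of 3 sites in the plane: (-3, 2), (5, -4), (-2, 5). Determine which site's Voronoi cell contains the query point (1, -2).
Nearest site = (5, -4)

The Voronoi cell of site s contains exactly those query points closer to s than to any other site. Compute squared distances from q = (1, -2) to each site:
  (5 − 1)² + (-4 − -2)² = 20
  (-3 − 1)² + (2 − -2)² = 32
  (-2 − 1)² + (5 − -2)² = 58
Minimum is attained by (5, -4), so q lies in its Voronoi cell.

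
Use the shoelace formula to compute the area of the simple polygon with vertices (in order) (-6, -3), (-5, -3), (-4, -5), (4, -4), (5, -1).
Area = 47/2

Shoelace formula: Area = (1/2) |Σ_i (x_i · y_{i+1} − x_{i+1} · y_i)| (indices mod n). Compute each cross term:
  (-6)(-3) − (-5)(-3) = 3
  (-5)(-5) − (-4)(-3) = 13
  (-4)(-4) − (4)(-5) = 36
  (4)(-1) − (5)(-4) = 16
  (5)(-3) − (-6)(-1) = -21
Sum = 47, so (signed) Area = 47/2 = 47/2, |Area| = 47/2.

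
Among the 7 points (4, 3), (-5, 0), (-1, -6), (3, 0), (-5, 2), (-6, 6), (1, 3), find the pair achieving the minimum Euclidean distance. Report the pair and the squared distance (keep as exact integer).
Pair = ((-5, 0), (-5, 2)); squared distance = 4

Compute all C(7, 2) = 21 pairwise squared distances (x_i − x_j)² + (y_i − y_j)². The minimum is 4, attained by the pair ((-5, 0), (-5, 2)).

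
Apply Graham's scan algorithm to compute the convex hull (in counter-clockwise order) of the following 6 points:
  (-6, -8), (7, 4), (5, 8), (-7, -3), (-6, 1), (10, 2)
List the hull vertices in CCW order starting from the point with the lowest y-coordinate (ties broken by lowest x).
Hull (CCW) = [(-6, -8), (10, 2), (5, 8), (-6, 1), (-7, -3)]

Graham scan procedure:
  1. Find the pivot p₀ = point with lowest y (tie → lowest x): (-6, -8).
  2. Sort the remaining points by polar angle around p₀.
  3. Walk through sorted points, maintaining a stack; pop the top while the last three entries make a non-left turn (cross product ≤ 0).
  4. Final stack is the convex hull in CCW order: (-6, -8), (10, 2), (5, 8), (-6, 1), (-7, -3).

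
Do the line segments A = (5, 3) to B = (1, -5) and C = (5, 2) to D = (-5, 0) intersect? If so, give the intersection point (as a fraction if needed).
Yes; intersection at (40/9, 17/9) (t = 5/36 on AB, s = 1/18 on CD)

Parametrize AB as A + t(B − A) = (5 + -4 t, 3 + -8 t) and CD as C + s(D − C) = (5 + -10 s, 2 + -2 s). Solve the linear system for (t, s). Determinant = 72 ≠ 0, so a unique intersection of the containing lines exists. Solution: t = 5/36, s = 1/18 — both in [0, 1], so the segments cross. Intersection point: (40/9, 17/9).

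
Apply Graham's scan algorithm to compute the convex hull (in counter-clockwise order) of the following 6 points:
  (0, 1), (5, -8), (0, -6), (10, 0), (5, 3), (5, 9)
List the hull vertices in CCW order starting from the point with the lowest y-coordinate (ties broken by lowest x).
Hull (CCW) = [(5, -8), (10, 0), (5, 9), (0, 1), (0, -6)]

Graham scan procedure:
  1. Find the pivot p₀ = point with lowest y (tie → lowest x): (5, -8).
  2. Sort the remaining points by polar angle around p₀.
  3. Walk through sorted points, maintaining a stack; pop the top while the last three entries make a non-left turn (cross product ≤ 0).
  4. Final stack is the convex hull in CCW order: (5, -8), (10, 0), (5, 9), (0, 1), (0, -6).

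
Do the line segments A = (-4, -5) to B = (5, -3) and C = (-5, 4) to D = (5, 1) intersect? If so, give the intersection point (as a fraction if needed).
No (intersection of containing lines falls outside at least one segment)

Parametrize and solve: t = 87/47, s = 83/47. At least one of these is outside [0, 1], so the segments do not intersect.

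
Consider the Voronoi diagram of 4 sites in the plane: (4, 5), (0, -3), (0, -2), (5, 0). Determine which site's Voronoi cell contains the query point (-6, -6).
Nearest site = (0, -3)

The Voronoi cell of site s contains exactly those query points closer to s than to any other site. Compute squared distances from q = (-6, -6) to each site:
  (0 − -6)² + (-3 − -6)² = 45
  (0 − -6)² + (-2 − -6)² = 52
  (5 − -6)² + (0 − -6)² = 157
  (4 − -6)² + (5 − -6)² = 221
Minimum is attained by (0, -3), so q lies in its Voronoi cell.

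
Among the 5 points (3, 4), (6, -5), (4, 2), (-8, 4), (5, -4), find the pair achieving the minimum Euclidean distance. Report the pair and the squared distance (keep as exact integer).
Pair = ((6, -5), (5, -4)); squared distance = 2

Compute all C(5, 2) = 10 pairwise squared distances (x_i − x_j)² + (y_i − y_j)². The minimum is 2, attained by the pair ((6, -5), (5, -4)).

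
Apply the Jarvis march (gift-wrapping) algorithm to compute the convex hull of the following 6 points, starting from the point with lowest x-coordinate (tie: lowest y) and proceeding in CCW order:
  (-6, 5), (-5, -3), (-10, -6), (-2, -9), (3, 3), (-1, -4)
Hull (CCW) = [(-10, -6), (-2, -9), (3, 3), (-6, 5)]

Jarvis march: at each step, from the current hull vertex p, select the next vertex q as the point such that every other point lies strictly to the left of (or on) the directed line p → q. (Equivalently: for every other point r, the cross product (q − p) × (r − p) ≥ 0.)
Starting point (lowest x, tie lowest y): (-10, -6). Wrap until returning to start. Resulting hull: (-10, -6), (-2, -9), (3, 3), (-6, 5).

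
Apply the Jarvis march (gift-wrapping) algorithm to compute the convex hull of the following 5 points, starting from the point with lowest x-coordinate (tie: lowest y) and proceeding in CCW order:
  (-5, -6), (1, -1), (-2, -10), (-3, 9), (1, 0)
Hull (CCW) = [(-5, -6), (-2, -10), (1, -1), (1, 0), (-3, 9)]

Jarvis march: at each step, from the current hull vertex p, select the next vertex q as the point such that every other point lies strictly to the left of (or on) the directed line p → q. (Equivalently: for every other point r, the cross product (q − p) × (r − p) ≥ 0.)
Starting point (lowest x, tie lowest y): (-5, -6). Wrap until returning to start. Resulting hull: (-5, -6), (-2, -10), (1, -1), (1, 0), (-3, 9).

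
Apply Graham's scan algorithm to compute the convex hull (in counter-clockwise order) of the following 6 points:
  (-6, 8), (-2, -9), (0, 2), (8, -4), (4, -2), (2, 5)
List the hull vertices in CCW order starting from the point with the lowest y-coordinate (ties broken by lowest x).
Hull (CCW) = [(-2, -9), (8, -4), (2, 5), (-6, 8)]

Graham scan procedure:
  1. Find the pivot p₀ = point with lowest y (tie → lowest x): (-2, -9).
  2. Sort the remaining points by polar angle around p₀.
  3. Walk through sorted points, maintaining a stack; pop the top while the last three entries make a non-left turn (cross product ≤ 0).
  4. Final stack is the convex hull in CCW order: (-2, -9), (8, -4), (2, 5), (-6, 8).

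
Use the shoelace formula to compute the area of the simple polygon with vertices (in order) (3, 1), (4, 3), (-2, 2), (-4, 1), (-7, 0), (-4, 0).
Area = 14

Shoelace formula: Area = (1/2) |Σ_i (x_i · y_{i+1} − x_{i+1} · y_i)| (indices mod n). Compute each cross term:
  (3)(3) − (4)(1) = 5
  (4)(2) − (-2)(3) = 14
  (-2)(1) − (-4)(2) = 6
  (-4)(0) − (-7)(1) = 7
  (-7)(0) − (-4)(0) = 0
  (-4)(1) − (3)(0) = -4
Sum = 28, so (signed) Area = 28/2 = 14, |Area| = 14.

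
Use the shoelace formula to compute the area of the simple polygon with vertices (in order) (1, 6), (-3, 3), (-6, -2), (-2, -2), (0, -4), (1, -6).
Area = 77/2

Shoelace formula: Area = (1/2) |Σ_i (x_i · y_{i+1} − x_{i+1} · y_i)| (indices mod n). Compute each cross term:
  (1)(3) − (-3)(6) = 21
  (-3)(-2) − (-6)(3) = 24
  (-6)(-2) − (-2)(-2) = 8
  (-2)(-4) − (0)(-2) = 8
  (0)(-6) − (1)(-4) = 4
  (1)(6) − (1)(-6) = 12
Sum = 77, so (signed) Area = 77/2 = 77/2, |Area| = 77/2.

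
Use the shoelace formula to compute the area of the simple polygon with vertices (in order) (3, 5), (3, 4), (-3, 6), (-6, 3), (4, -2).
Area = 40

Shoelace formula: Area = (1/2) |Σ_i (x_i · y_{i+1} − x_{i+1} · y_i)| (indices mod n). Compute each cross term:
  (3)(4) − (3)(5) = -3
  (3)(6) − (-3)(4) = 30
  (-3)(3) − (-6)(6) = 27
  (-6)(-2) − (4)(3) = 0
  (4)(5) − (3)(-2) = 26
Sum = 80, so (signed) Area = 80/2 = 40, |Area| = 40.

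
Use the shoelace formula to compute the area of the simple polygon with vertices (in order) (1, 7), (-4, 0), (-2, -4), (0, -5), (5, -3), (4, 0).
Area = 119/2

Shoelace formula: Area = (1/2) |Σ_i (x_i · y_{i+1} − x_{i+1} · y_i)| (indices mod n). Compute each cross term:
  (1)(0) − (-4)(7) = 28
  (-4)(-4) − (-2)(0) = 16
  (-2)(-5) − (0)(-4) = 10
  (0)(-3) − (5)(-5) = 25
  (5)(0) − (4)(-3) = 12
  (4)(7) − (1)(0) = 28
Sum = 119, so (signed) Area = 119/2 = 119/2, |Area| = 119/2.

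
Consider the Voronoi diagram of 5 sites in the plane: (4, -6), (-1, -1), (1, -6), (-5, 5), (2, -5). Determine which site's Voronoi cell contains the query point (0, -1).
Nearest site = (-1, -1)

The Voronoi cell of site s contains exactly those query points closer to s than to any other site. Compute squared distances from q = (0, -1) to each site:
  (-1 − 0)² + (-1 − -1)² = 1
  (2 − 0)² + (-5 − -1)² = 20
  (1 − 0)² + (-6 − -1)² = 26
  (4 − 0)² + (-6 − -1)² = 41
  (-5 − 0)² + (5 − -1)² = 61
Minimum is attained by (-1, -1), so q lies in its Voronoi cell.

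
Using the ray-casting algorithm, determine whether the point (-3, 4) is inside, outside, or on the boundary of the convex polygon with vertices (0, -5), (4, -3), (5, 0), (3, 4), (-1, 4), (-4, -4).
The point (-3, 4) lies strictly outside the polygon

Cast a horizontal ray to the right from the query point and count how many polygon edges it crosses (each edge strictly once or zero times, handled with the usual half-open convention). 
Parity of crossings → even ⇒ outside.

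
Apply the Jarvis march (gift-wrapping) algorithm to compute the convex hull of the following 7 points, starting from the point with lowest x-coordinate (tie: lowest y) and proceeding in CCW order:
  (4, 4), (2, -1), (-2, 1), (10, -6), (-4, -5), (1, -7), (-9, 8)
Hull (CCW) = [(-9, 8), (-4, -5), (1, -7), (10, -6), (4, 4)]

Jarvis march: at each step, from the current hull vertex p, select the next vertex q as the point such that every other point lies strictly to the left of (or on) the directed line p → q. (Equivalently: for every other point r, the cross product (q − p) × (r − p) ≥ 0.)
Starting point (lowest x, tie lowest y): (-9, 8). Wrap until returning to start. Resulting hull: (-9, 8), (-4, -5), (1, -7), (10, -6), (4, 4).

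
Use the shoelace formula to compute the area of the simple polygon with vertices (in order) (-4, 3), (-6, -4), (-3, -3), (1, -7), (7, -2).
Area = 62

Shoelace formula: Area = (1/2) |Σ_i (x_i · y_{i+1} − x_{i+1} · y_i)| (indices mod n). Compute each cross term:
  (-4)(-4) − (-6)(3) = 34
  (-6)(-3) − (-3)(-4) = 6
  (-3)(-7) − (1)(-3) = 24
  (1)(-2) − (7)(-7) = 47
  (7)(3) − (-4)(-2) = 13
Sum = 124, so (signed) Area = 124/2 = 62, |Area| = 62.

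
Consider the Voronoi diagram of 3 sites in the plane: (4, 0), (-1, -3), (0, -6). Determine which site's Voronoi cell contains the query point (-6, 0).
Nearest site = (-1, -3)

The Voronoi cell of site s contains exactly those query points closer to s than to any other site. Compute squared distances from q = (-6, 0) to each site:
  (-1 − -6)² + (-3 − 0)² = 34
  (0 − -6)² + (-6 − 0)² = 72
  (4 − -6)² + (0 − 0)² = 100
Minimum is attained by (-1, -3), so q lies in its Voronoi cell.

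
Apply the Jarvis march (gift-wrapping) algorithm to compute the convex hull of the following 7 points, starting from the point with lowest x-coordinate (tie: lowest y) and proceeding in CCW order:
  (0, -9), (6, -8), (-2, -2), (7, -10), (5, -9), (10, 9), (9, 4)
Hull (CCW) = [(-2, -2), (0, -9), (7, -10), (10, 9)]

Jarvis march: at each step, from the current hull vertex p, select the next vertex q as the point such that every other point lies strictly to the left of (or on) the directed line p → q. (Equivalently: for every other point r, the cross product (q − p) × (r − p) ≥ 0.)
Starting point (lowest x, tie lowest y): (-2, -2). Wrap until returning to start. Resulting hull: (-2, -2), (0, -9), (7, -10), (10, 9).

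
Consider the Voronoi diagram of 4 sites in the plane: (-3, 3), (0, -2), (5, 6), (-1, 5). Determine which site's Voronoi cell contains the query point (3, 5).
Nearest site = (5, 6)

The Voronoi cell of site s contains exactly those query points closer to s than to any other site. Compute squared distances from q = (3, 5) to each site:
  (5 − 3)² + (6 − 5)² = 5
  (-1 − 3)² + (5 − 5)² = 16
  (-3 − 3)² + (3 − 5)² = 40
  (0 − 3)² + (-2 − 5)² = 58
Minimum is attained by (5, 6), so q lies in its Voronoi cell.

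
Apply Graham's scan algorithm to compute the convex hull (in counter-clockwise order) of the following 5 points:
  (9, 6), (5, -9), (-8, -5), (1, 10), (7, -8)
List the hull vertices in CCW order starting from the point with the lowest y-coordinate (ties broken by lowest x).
Hull (CCW) = [(5, -9), (7, -8), (9, 6), (1, 10), (-8, -5)]

Graham scan procedure:
  1. Find the pivot p₀ = point with lowest y (tie → lowest x): (5, -9).
  2. Sort the remaining points by polar angle around p₀.
  3. Walk through sorted points, maintaining a stack; pop the top while the last three entries make a non-left turn (cross product ≤ 0).
  4. Final stack is the convex hull in CCW order: (5, -9), (7, -8), (9, 6), (1, 10), (-8, -5).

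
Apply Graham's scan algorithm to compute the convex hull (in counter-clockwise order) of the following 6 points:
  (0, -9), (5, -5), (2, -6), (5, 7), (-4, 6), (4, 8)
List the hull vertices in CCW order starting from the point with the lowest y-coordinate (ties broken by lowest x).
Hull (CCW) = [(0, -9), (5, -5), (5, 7), (4, 8), (-4, 6)]

Graham scan procedure:
  1. Find the pivot p₀ = point with lowest y (tie → lowest x): (0, -9).
  2. Sort the remaining points by polar angle around p₀.
  3. Walk through sorted points, maintaining a stack; pop the top while the last three entries make a non-left turn (cross product ≤ 0).
  4. Final stack is the convex hull in CCW order: (0, -9), (5, -5), (5, 7), (4, 8), (-4, 6).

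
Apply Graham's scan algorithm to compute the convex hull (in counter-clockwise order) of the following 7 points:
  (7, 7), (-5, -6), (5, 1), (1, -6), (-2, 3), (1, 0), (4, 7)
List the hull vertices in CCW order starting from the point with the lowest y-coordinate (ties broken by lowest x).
Hull (CCW) = [(-5, -6), (1, -6), (5, 1), (7, 7), (4, 7), (-2, 3)]

Graham scan procedure:
  1. Find the pivot p₀ = point with lowest y (tie → lowest x): (-5, -6).
  2. Sort the remaining points by polar angle around p₀.
  3. Walk through sorted points, maintaining a stack; pop the top while the last three entries make a non-left turn (cross product ≤ 0).
  4. Final stack is the convex hull in CCW order: (-5, -6), (1, -6), (5, 1), (7, 7), (4, 7), (-2, 3).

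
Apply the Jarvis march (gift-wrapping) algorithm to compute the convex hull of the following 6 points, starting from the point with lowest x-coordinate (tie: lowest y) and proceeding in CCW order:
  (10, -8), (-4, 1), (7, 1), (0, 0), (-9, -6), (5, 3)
Hull (CCW) = [(-9, -6), (10, -8), (7, 1), (5, 3), (-4, 1)]

Jarvis march: at each step, from the current hull vertex p, select the next vertex q as the point such that every other point lies strictly to the left of (or on) the directed line p → q. (Equivalently: for every other point r, the cross product (q − p) × (r − p) ≥ 0.)
Starting point (lowest x, tie lowest y): (-9, -6). Wrap until returning to start. Resulting hull: (-9, -6), (10, -8), (7, 1), (5, 3), (-4, 1).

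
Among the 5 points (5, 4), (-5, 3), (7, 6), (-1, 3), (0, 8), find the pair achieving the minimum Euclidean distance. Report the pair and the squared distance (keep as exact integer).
Pair = ((5, 4), (7, 6)); squared distance = 8

Compute all C(5, 2) = 10 pairwise squared distances (x_i − x_j)² + (y_i − y_j)². The minimum is 8, attained by the pair ((5, 4), (7, 6)).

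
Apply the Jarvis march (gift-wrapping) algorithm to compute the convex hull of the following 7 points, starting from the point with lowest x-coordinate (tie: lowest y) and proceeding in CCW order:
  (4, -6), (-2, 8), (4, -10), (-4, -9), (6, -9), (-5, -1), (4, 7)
Hull (CCW) = [(-5, -1), (-4, -9), (4, -10), (6, -9), (4, 7), (-2, 8)]

Jarvis march: at each step, from the current hull vertex p, select the next vertex q as the point such that every other point lies strictly to the left of (or on) the directed line p → q. (Equivalently: for every other point r, the cross product (q − p) × (r − p) ≥ 0.)
Starting point (lowest x, tie lowest y): (-5, -1). Wrap until returning to start. Resulting hull: (-5, -1), (-4, -9), (4, -10), (6, -9), (4, 7), (-2, 8).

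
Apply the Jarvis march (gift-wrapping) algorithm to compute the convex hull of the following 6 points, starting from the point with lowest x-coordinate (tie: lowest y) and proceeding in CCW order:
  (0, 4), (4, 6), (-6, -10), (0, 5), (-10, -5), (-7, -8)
Hull (CCW) = [(-10, -5), (-6, -10), (4, 6), (0, 5)]

Jarvis march: at each step, from the current hull vertex p, select the next vertex q as the point such that every other point lies strictly to the left of (or on) the directed line p → q. (Equivalently: for every other point r, the cross product (q − p) × (r − p) ≥ 0.)
Starting point (lowest x, tie lowest y): (-10, -5). Wrap until returning to start. Resulting hull: (-10, -5), (-6, -10), (4, 6), (0, 5).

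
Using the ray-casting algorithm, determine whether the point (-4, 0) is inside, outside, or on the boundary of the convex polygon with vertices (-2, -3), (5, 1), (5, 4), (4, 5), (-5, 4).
The point (-4, 0) lies strictly outside the polygon

Cast a horizontal ray to the right from the query point and count how many polygon edges it crosses (each edge strictly once or zero times, handled with the usual half-open convention). 
Parity of crossings → even ⇒ outside.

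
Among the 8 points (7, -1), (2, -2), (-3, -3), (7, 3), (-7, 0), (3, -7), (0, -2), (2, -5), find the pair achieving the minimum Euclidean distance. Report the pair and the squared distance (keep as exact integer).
Pair = ((2, -2), (0, -2)); squared distance = 4

Compute all C(8, 2) = 28 pairwise squared distances (x_i − x_j)² + (y_i − y_j)². The minimum is 4, attained by the pair ((2, -2), (0, -2)).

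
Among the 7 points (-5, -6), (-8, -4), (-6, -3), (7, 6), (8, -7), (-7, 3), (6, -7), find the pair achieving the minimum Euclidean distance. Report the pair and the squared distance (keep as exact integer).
Pair = ((8, -7), (6, -7)); squared distance = 4

Compute all C(7, 2) = 21 pairwise squared distances (x_i − x_j)² + (y_i − y_j)². The minimum is 4, attained by the pair ((8, -7), (6, -7)).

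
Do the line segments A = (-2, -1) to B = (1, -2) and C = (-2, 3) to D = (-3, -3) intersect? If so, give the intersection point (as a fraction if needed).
No (intersection of containing lines falls outside at least one segment)

Parametrize and solve: t = -4/19, s = 12/19. At least one of these is outside [0, 1], so the segments do not intersect.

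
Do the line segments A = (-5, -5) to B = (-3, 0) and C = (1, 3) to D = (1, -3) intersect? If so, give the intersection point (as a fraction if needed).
No (intersection of containing lines falls outside at least one segment)

Parametrize and solve: t = 3, s = -7/6. At least one of these is outside [0, 1], so the segments do not intersect.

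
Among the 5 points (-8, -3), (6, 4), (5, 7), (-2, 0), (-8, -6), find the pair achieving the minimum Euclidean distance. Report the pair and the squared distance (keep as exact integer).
Pair = ((-8, -3), (-8, -6)); squared distance = 9

Compute all C(5, 2) = 10 pairwise squared distances (x_i − x_j)² + (y_i − y_j)². The minimum is 9, attained by the pair ((-8, -3), (-8, -6)).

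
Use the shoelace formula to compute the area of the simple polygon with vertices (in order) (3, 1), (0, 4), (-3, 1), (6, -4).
Area = 24

Shoelace formula: Area = (1/2) |Σ_i (x_i · y_{i+1} − x_{i+1} · y_i)| (indices mod n). Compute each cross term:
  (3)(4) − (0)(1) = 12
  (0)(1) − (-3)(4) = 12
  (-3)(-4) − (6)(1) = 6
  (6)(1) − (3)(-4) = 18
Sum = 48, so (signed) Area = 48/2 = 24, |Area| = 24.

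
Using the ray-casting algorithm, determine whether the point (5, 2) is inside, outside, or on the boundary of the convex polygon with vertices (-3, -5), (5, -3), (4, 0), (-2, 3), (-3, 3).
The point (5, 2) lies strictly outside the polygon

Cast a horizontal ray to the right from the query point and count how many polygon edges it crosses (each edge strictly once or zero times, handled with the usual half-open convention). 
Parity of crossings → even ⇒ outside.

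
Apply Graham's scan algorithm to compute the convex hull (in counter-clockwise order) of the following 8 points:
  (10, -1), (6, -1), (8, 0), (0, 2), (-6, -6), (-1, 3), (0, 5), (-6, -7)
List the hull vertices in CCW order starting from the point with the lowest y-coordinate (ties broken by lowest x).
Hull (CCW) = [(-6, -7), (10, -1), (0, 5), (-6, -6)]

Graham scan procedure:
  1. Find the pivot p₀ = point with lowest y (tie → lowest x): (-6, -7).
  2. Sort the remaining points by polar angle around p₀.
  3. Walk through sorted points, maintaining a stack; pop the top while the last three entries make a non-left turn (cross product ≤ 0).
  4. Final stack is the convex hull in CCW order: (-6, -7), (10, -1), (0, 5), (-6, -6).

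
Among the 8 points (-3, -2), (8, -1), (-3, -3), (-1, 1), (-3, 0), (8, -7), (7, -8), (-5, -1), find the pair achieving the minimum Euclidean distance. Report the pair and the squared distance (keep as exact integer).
Pair = ((-3, -2), (-3, -3)); squared distance = 1

Compute all C(8, 2) = 28 pairwise squared distances (x_i − x_j)² + (y_i − y_j)². The minimum is 1, attained by the pair ((-3, -2), (-3, -3)).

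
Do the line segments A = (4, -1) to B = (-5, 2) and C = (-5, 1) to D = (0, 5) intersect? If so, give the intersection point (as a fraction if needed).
Yes; intersection at (-70/17, 29/17) (t = 46/51 on AB, s = 3/17 on CD)

Parametrize AB as A + t(B − A) = (4 + -9 t, -1 + 3 t) and CD as C + s(D − C) = (-5 + 5 s, 1 + 4 s). Solve the linear system for (t, s). Determinant = 51 ≠ 0, so a unique intersection of the containing lines exists. Solution: t = 46/51, s = 3/17 — both in [0, 1], so the segments cross. Intersection point: (-70/17, 29/17).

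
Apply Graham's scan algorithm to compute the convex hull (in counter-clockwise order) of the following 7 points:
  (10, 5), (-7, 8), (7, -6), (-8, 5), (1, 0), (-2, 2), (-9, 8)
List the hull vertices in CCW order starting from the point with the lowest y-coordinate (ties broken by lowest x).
Hull (CCW) = [(7, -6), (10, 5), (-7, 8), (-9, 8), (-8, 5)]

Graham scan procedure:
  1. Find the pivot p₀ = point with lowest y (tie → lowest x): (7, -6).
  2. Sort the remaining points by polar angle around p₀.
  3. Walk through sorted points, maintaining a stack; pop the top while the last three entries make a non-left turn (cross product ≤ 0).
  4. Final stack is the convex hull in CCW order: (7, -6), (10, 5), (-7, 8), (-9, 8), (-8, 5).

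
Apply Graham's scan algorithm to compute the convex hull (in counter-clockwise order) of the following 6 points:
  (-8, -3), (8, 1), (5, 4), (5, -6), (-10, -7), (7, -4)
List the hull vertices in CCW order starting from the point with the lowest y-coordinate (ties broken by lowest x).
Hull (CCW) = [(-10, -7), (5, -6), (7, -4), (8, 1), (5, 4), (-8, -3)]

Graham scan procedure:
  1. Find the pivot p₀ = point with lowest y (tie → lowest x): (-10, -7).
  2. Sort the remaining points by polar angle around p₀.
  3. Walk through sorted points, maintaining a stack; pop the top while the last three entries make a non-left turn (cross product ≤ 0).
  4. Final stack is the convex hull in CCW order: (-10, -7), (5, -6), (7, -4), (8, 1), (5, 4), (-8, -3).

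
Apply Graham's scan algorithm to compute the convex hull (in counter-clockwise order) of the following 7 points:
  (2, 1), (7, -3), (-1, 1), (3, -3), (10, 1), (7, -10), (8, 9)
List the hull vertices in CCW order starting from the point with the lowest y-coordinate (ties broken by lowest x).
Hull (CCW) = [(7, -10), (10, 1), (8, 9), (-1, 1)]

Graham scan procedure:
  1. Find the pivot p₀ = point with lowest y (tie → lowest x): (7, -10).
  2. Sort the remaining points by polar angle around p₀.
  3. Walk through sorted points, maintaining a stack; pop the top while the last three entries make a non-left turn (cross product ≤ 0).
  4. Final stack is the convex hull in CCW order: (7, -10), (10, 1), (8, 9), (-1, 1).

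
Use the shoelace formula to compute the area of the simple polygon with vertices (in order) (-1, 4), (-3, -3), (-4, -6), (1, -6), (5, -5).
Area = 91/2

Shoelace formula: Area = (1/2) |Σ_i (x_i · y_{i+1} − x_{i+1} · y_i)| (indices mod n). Compute each cross term:
  (-1)(-3) − (-3)(4) = 15
  (-3)(-6) − (-4)(-3) = 6
  (-4)(-6) − (1)(-6) = 30
  (1)(-5) − (5)(-6) = 25
  (5)(4) − (-1)(-5) = 15
Sum = 91, so (signed) Area = 91/2 = 91/2, |Area| = 91/2.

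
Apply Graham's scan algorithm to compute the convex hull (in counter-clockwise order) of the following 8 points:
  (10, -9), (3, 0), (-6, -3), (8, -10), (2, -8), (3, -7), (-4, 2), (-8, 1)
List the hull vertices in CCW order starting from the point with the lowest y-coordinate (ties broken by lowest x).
Hull (CCW) = [(8, -10), (10, -9), (3, 0), (-4, 2), (-8, 1), (-6, -3), (2, -8)]

Graham scan procedure:
  1. Find the pivot p₀ = point with lowest y (tie → lowest x): (8, -10).
  2. Sort the remaining points by polar angle around p₀.
  3. Walk through sorted points, maintaining a stack; pop the top while the last three entries make a non-left turn (cross product ≤ 0).
  4. Final stack is the convex hull in CCW order: (8, -10), (10, -9), (3, 0), (-4, 2), (-8, 1), (-6, -3), (2, -8).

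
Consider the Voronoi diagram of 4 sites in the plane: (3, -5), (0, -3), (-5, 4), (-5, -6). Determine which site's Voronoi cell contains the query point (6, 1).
Nearest site = (3, -5)

The Voronoi cell of site s contains exactly those query points closer to s than to any other site. Compute squared distances from q = (6, 1) to each site:
  (3 − 6)² + (-5 − 1)² = 45
  (0 − 6)² + (-3 − 1)² = 52
  (-5 − 6)² + (4 − 1)² = 130
  (-5 − 6)² + (-6 − 1)² = 170
Minimum is attained by (3, -5), so q lies in its Voronoi cell.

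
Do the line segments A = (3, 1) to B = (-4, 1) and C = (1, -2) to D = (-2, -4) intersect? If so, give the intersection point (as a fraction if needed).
No (intersection of containing lines falls outside at least one segment)

Parametrize and solve: t = -5/14, s = -3/2. At least one of these is outside [0, 1], so the segments do not intersect.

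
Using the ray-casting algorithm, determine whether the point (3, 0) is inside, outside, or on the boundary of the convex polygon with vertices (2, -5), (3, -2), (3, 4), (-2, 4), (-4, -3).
The point (3, 0) lies on the polygon boundary

Boundary check: the query satisfies the collinearity and bounding-box conditions for some polygon edge, so it lies exactly on the boundary.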